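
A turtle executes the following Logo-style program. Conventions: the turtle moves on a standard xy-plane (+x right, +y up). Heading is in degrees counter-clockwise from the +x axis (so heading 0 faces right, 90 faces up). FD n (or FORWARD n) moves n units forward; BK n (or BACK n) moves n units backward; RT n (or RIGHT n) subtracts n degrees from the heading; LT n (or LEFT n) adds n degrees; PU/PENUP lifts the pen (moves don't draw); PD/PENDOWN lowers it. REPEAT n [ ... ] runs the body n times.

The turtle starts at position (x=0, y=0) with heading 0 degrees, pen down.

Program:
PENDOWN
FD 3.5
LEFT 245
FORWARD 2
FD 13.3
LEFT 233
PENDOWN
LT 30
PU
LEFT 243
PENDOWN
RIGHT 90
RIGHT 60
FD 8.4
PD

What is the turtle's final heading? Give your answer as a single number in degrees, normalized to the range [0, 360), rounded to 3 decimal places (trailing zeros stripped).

Executing turtle program step by step:
Start: pos=(0,0), heading=0, pen down
PD: pen down
FD 3.5: (0,0) -> (3.5,0) [heading=0, draw]
LT 245: heading 0 -> 245
FD 2: (3.5,0) -> (2.655,-1.813) [heading=245, draw]
FD 13.3: (2.655,-1.813) -> (-2.966,-13.867) [heading=245, draw]
LT 233: heading 245 -> 118
PD: pen down
LT 30: heading 118 -> 148
PU: pen up
LT 243: heading 148 -> 31
PD: pen down
RT 90: heading 31 -> 301
RT 60: heading 301 -> 241
FD 8.4: (-2.966,-13.867) -> (-7.038,-21.213) [heading=241, draw]
PD: pen down
Final: pos=(-7.038,-21.213), heading=241, 4 segment(s) drawn

Answer: 241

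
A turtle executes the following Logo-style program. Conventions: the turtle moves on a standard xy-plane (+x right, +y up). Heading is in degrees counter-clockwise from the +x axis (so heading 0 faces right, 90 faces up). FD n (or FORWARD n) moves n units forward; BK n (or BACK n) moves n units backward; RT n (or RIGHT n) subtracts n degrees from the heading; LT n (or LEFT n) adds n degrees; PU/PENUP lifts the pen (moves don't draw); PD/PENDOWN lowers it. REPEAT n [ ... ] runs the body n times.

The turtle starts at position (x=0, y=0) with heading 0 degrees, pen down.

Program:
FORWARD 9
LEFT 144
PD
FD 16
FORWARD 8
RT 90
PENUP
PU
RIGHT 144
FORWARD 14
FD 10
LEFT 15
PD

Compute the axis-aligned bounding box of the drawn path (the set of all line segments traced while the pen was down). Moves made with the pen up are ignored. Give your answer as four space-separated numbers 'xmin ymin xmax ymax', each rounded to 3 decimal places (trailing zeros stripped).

Executing turtle program step by step:
Start: pos=(0,0), heading=0, pen down
FD 9: (0,0) -> (9,0) [heading=0, draw]
LT 144: heading 0 -> 144
PD: pen down
FD 16: (9,0) -> (-3.944,9.405) [heading=144, draw]
FD 8: (-3.944,9.405) -> (-10.416,14.107) [heading=144, draw]
RT 90: heading 144 -> 54
PU: pen up
PU: pen up
RT 144: heading 54 -> 270
FD 14: (-10.416,14.107) -> (-10.416,0.107) [heading=270, move]
FD 10: (-10.416,0.107) -> (-10.416,-9.893) [heading=270, move]
LT 15: heading 270 -> 285
PD: pen down
Final: pos=(-10.416,-9.893), heading=285, 3 segment(s) drawn

Segment endpoints: x in {-10.416, -3.944, 0, 9}, y in {0, 9.405, 14.107}
xmin=-10.416, ymin=0, xmax=9, ymax=14.107

Answer: -10.416 0 9 14.107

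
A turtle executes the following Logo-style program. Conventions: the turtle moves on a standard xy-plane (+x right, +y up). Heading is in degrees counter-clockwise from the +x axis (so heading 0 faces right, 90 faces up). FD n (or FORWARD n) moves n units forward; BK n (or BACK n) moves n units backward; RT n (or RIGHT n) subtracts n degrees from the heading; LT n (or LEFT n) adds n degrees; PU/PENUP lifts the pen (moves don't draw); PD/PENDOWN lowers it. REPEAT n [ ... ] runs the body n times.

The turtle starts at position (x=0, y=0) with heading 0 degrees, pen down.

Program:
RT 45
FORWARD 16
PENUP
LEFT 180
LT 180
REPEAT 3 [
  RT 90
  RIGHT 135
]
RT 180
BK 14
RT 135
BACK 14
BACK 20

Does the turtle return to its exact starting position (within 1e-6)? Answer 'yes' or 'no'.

Executing turtle program step by step:
Start: pos=(0,0), heading=0, pen down
RT 45: heading 0 -> 315
FD 16: (0,0) -> (11.314,-11.314) [heading=315, draw]
PU: pen up
LT 180: heading 315 -> 135
LT 180: heading 135 -> 315
REPEAT 3 [
  -- iteration 1/3 --
  RT 90: heading 315 -> 225
  RT 135: heading 225 -> 90
  -- iteration 2/3 --
  RT 90: heading 90 -> 0
  RT 135: heading 0 -> 225
  -- iteration 3/3 --
  RT 90: heading 225 -> 135
  RT 135: heading 135 -> 0
]
RT 180: heading 0 -> 180
BK 14: (11.314,-11.314) -> (25.314,-11.314) [heading=180, move]
RT 135: heading 180 -> 45
BK 14: (25.314,-11.314) -> (15.414,-21.213) [heading=45, move]
BK 20: (15.414,-21.213) -> (1.272,-35.355) [heading=45, move]
Final: pos=(1.272,-35.355), heading=45, 1 segment(s) drawn

Start position: (0, 0)
Final position: (1.272, -35.355)
Distance = 35.378; >= 1e-6 -> NOT closed

Answer: no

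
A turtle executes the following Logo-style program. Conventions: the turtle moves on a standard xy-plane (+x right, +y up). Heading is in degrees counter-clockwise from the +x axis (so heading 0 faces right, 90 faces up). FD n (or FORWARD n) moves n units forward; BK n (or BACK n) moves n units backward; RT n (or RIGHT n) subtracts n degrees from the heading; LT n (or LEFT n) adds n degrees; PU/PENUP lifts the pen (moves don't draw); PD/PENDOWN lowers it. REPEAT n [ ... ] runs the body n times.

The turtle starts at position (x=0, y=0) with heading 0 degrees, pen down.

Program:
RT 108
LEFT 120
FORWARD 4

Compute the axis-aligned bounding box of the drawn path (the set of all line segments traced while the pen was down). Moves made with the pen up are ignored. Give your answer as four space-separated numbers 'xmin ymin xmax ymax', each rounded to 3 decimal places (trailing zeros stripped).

Executing turtle program step by step:
Start: pos=(0,0), heading=0, pen down
RT 108: heading 0 -> 252
LT 120: heading 252 -> 12
FD 4: (0,0) -> (3.913,0.832) [heading=12, draw]
Final: pos=(3.913,0.832), heading=12, 1 segment(s) drawn

Segment endpoints: x in {0, 3.913}, y in {0, 0.832}
xmin=0, ymin=0, xmax=3.913, ymax=0.832

Answer: 0 0 3.913 0.832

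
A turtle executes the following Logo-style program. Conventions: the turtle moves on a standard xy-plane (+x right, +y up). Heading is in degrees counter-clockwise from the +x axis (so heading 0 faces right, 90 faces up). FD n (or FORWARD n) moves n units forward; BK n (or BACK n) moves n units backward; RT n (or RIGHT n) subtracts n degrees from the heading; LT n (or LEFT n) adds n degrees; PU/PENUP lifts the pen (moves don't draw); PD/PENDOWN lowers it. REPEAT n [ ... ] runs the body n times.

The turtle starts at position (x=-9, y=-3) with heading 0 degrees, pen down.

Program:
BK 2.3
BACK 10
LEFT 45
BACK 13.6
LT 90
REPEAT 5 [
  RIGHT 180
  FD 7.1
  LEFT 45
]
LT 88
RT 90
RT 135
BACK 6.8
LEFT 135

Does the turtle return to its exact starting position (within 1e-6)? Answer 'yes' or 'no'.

Answer: no

Derivation:
Executing turtle program step by step:
Start: pos=(-9,-3), heading=0, pen down
BK 2.3: (-9,-3) -> (-11.3,-3) [heading=0, draw]
BK 10: (-11.3,-3) -> (-21.3,-3) [heading=0, draw]
LT 45: heading 0 -> 45
BK 13.6: (-21.3,-3) -> (-30.917,-12.617) [heading=45, draw]
LT 90: heading 45 -> 135
REPEAT 5 [
  -- iteration 1/5 --
  RT 180: heading 135 -> 315
  FD 7.1: (-30.917,-12.617) -> (-25.896,-17.637) [heading=315, draw]
  LT 45: heading 315 -> 0
  -- iteration 2/5 --
  RT 180: heading 0 -> 180
  FD 7.1: (-25.896,-17.637) -> (-32.996,-17.637) [heading=180, draw]
  LT 45: heading 180 -> 225
  -- iteration 3/5 --
  RT 180: heading 225 -> 45
  FD 7.1: (-32.996,-17.637) -> (-27.976,-12.617) [heading=45, draw]
  LT 45: heading 45 -> 90
  -- iteration 4/5 --
  RT 180: heading 90 -> 270
  FD 7.1: (-27.976,-12.617) -> (-27.976,-19.717) [heading=270, draw]
  LT 45: heading 270 -> 315
  -- iteration 5/5 --
  RT 180: heading 315 -> 135
  FD 7.1: (-27.976,-19.717) -> (-32.996,-14.696) [heading=135, draw]
  LT 45: heading 135 -> 180
]
LT 88: heading 180 -> 268
RT 90: heading 268 -> 178
RT 135: heading 178 -> 43
BK 6.8: (-32.996,-14.696) -> (-37.969,-19.334) [heading=43, draw]
LT 135: heading 43 -> 178
Final: pos=(-37.969,-19.334), heading=178, 9 segment(s) drawn

Start position: (-9, -3)
Final position: (-37.969, -19.334)
Distance = 33.257; >= 1e-6 -> NOT closed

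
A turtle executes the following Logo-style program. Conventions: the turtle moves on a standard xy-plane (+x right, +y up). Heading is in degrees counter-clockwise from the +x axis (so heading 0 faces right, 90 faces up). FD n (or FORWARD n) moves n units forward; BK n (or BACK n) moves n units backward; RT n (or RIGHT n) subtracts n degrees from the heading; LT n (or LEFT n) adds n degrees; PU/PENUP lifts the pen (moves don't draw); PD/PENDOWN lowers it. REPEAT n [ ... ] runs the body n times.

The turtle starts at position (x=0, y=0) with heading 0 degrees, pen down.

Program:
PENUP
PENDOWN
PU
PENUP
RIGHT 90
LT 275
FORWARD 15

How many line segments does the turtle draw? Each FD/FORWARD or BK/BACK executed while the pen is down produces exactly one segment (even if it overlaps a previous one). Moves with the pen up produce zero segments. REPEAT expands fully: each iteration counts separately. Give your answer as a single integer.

Answer: 0

Derivation:
Executing turtle program step by step:
Start: pos=(0,0), heading=0, pen down
PU: pen up
PD: pen down
PU: pen up
PU: pen up
RT 90: heading 0 -> 270
LT 275: heading 270 -> 185
FD 15: (0,0) -> (-14.943,-1.307) [heading=185, move]
Final: pos=(-14.943,-1.307), heading=185, 0 segment(s) drawn
Segments drawn: 0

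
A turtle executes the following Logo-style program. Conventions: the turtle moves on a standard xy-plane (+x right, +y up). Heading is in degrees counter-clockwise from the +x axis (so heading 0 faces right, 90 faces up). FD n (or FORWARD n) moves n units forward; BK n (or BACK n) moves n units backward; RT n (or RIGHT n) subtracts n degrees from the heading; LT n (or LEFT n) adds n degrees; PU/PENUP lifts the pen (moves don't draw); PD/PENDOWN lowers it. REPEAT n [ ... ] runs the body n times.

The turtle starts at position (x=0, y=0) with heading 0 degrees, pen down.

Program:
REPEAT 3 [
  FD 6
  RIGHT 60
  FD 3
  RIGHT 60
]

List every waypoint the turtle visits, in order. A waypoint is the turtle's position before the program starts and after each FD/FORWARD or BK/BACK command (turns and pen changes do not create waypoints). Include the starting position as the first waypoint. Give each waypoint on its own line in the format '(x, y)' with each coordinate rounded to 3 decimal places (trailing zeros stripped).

Answer: (0, 0)
(6, 0)
(7.5, -2.598)
(4.5, -7.794)
(1.5, -7.794)
(-1.5, -2.598)
(0, 0)

Derivation:
Executing turtle program step by step:
Start: pos=(0,0), heading=0, pen down
REPEAT 3 [
  -- iteration 1/3 --
  FD 6: (0,0) -> (6,0) [heading=0, draw]
  RT 60: heading 0 -> 300
  FD 3: (6,0) -> (7.5,-2.598) [heading=300, draw]
  RT 60: heading 300 -> 240
  -- iteration 2/3 --
  FD 6: (7.5,-2.598) -> (4.5,-7.794) [heading=240, draw]
  RT 60: heading 240 -> 180
  FD 3: (4.5,-7.794) -> (1.5,-7.794) [heading=180, draw]
  RT 60: heading 180 -> 120
  -- iteration 3/3 --
  FD 6: (1.5,-7.794) -> (-1.5,-2.598) [heading=120, draw]
  RT 60: heading 120 -> 60
  FD 3: (-1.5,-2.598) -> (0,0) [heading=60, draw]
  RT 60: heading 60 -> 0
]
Final: pos=(0,0), heading=0, 6 segment(s) drawn
Waypoints (7 total):
(0, 0)
(6, 0)
(7.5, -2.598)
(4.5, -7.794)
(1.5, -7.794)
(-1.5, -2.598)
(0, 0)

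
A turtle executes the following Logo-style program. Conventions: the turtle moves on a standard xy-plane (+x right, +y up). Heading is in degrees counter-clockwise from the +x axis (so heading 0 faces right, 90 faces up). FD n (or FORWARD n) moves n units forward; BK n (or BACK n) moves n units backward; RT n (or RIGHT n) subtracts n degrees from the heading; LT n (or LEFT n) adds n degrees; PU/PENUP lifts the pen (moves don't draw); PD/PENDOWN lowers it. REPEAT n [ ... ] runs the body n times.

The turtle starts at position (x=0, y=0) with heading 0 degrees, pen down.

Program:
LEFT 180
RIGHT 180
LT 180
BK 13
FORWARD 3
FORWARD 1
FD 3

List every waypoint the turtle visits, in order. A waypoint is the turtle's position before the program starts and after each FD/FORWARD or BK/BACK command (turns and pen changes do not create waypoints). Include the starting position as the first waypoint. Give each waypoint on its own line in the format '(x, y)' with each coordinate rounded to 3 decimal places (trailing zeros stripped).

Executing turtle program step by step:
Start: pos=(0,0), heading=0, pen down
LT 180: heading 0 -> 180
RT 180: heading 180 -> 0
LT 180: heading 0 -> 180
BK 13: (0,0) -> (13,0) [heading=180, draw]
FD 3: (13,0) -> (10,0) [heading=180, draw]
FD 1: (10,0) -> (9,0) [heading=180, draw]
FD 3: (9,0) -> (6,0) [heading=180, draw]
Final: pos=(6,0), heading=180, 4 segment(s) drawn
Waypoints (5 total):
(0, 0)
(13, 0)
(10, 0)
(9, 0)
(6, 0)

Answer: (0, 0)
(13, 0)
(10, 0)
(9, 0)
(6, 0)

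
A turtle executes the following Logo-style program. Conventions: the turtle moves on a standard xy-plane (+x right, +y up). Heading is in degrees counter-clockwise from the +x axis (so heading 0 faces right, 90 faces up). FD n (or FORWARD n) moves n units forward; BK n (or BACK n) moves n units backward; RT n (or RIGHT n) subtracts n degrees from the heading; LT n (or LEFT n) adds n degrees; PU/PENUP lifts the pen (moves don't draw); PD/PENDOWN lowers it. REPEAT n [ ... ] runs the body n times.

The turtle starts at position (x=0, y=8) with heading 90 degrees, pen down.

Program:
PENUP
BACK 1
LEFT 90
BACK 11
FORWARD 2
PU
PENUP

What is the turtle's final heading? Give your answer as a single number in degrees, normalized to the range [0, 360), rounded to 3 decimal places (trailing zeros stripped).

Executing turtle program step by step:
Start: pos=(0,8), heading=90, pen down
PU: pen up
BK 1: (0,8) -> (0,7) [heading=90, move]
LT 90: heading 90 -> 180
BK 11: (0,7) -> (11,7) [heading=180, move]
FD 2: (11,7) -> (9,7) [heading=180, move]
PU: pen up
PU: pen up
Final: pos=(9,7), heading=180, 0 segment(s) drawn

Answer: 180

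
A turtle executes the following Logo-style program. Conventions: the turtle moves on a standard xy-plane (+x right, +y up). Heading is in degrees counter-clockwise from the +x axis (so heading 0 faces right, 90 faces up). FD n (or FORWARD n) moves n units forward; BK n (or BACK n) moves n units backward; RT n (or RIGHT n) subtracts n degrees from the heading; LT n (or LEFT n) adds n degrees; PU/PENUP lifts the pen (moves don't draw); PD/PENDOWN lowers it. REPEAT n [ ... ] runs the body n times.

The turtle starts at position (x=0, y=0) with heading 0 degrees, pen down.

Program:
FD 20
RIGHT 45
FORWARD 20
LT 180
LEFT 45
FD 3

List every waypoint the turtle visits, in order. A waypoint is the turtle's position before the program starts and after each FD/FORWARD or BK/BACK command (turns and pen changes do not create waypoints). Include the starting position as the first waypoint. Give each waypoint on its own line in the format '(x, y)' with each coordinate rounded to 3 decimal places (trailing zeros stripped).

Answer: (0, 0)
(20, 0)
(34.142, -14.142)
(31.142, -14.142)

Derivation:
Executing turtle program step by step:
Start: pos=(0,0), heading=0, pen down
FD 20: (0,0) -> (20,0) [heading=0, draw]
RT 45: heading 0 -> 315
FD 20: (20,0) -> (34.142,-14.142) [heading=315, draw]
LT 180: heading 315 -> 135
LT 45: heading 135 -> 180
FD 3: (34.142,-14.142) -> (31.142,-14.142) [heading=180, draw]
Final: pos=(31.142,-14.142), heading=180, 3 segment(s) drawn
Waypoints (4 total):
(0, 0)
(20, 0)
(34.142, -14.142)
(31.142, -14.142)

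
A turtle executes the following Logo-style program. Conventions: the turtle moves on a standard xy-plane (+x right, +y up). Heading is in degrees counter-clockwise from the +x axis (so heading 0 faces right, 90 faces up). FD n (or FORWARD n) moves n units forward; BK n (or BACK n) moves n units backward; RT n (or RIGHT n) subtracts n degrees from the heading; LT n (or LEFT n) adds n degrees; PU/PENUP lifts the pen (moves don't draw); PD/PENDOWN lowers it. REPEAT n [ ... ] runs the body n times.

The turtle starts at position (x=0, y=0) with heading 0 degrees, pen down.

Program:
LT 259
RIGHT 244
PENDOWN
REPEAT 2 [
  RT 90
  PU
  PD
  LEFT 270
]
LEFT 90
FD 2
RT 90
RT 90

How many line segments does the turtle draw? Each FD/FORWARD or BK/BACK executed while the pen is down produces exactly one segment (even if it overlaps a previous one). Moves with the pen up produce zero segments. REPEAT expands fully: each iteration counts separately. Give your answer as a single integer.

Executing turtle program step by step:
Start: pos=(0,0), heading=0, pen down
LT 259: heading 0 -> 259
RT 244: heading 259 -> 15
PD: pen down
REPEAT 2 [
  -- iteration 1/2 --
  RT 90: heading 15 -> 285
  PU: pen up
  PD: pen down
  LT 270: heading 285 -> 195
  -- iteration 2/2 --
  RT 90: heading 195 -> 105
  PU: pen up
  PD: pen down
  LT 270: heading 105 -> 15
]
LT 90: heading 15 -> 105
FD 2: (0,0) -> (-0.518,1.932) [heading=105, draw]
RT 90: heading 105 -> 15
RT 90: heading 15 -> 285
Final: pos=(-0.518,1.932), heading=285, 1 segment(s) drawn
Segments drawn: 1

Answer: 1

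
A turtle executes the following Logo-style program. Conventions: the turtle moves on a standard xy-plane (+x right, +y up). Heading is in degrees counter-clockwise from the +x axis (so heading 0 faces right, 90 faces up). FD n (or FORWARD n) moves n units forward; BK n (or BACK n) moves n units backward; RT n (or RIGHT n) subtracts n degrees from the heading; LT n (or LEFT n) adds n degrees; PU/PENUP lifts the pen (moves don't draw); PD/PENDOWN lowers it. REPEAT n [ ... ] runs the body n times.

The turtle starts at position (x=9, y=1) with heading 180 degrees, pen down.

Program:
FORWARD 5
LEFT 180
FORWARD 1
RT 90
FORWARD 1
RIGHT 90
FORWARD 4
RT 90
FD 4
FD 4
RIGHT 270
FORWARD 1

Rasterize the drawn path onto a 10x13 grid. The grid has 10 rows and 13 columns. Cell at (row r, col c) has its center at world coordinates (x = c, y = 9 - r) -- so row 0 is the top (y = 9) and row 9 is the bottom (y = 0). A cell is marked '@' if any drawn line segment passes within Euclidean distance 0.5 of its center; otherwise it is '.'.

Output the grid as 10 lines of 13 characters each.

Segment 0: (9,1) -> (4,1)
Segment 1: (4,1) -> (5,1)
Segment 2: (5,1) -> (5,0)
Segment 3: (5,0) -> (1,0)
Segment 4: (1,0) -> (1,4)
Segment 5: (1,4) -> (1,8)
Segment 6: (1,8) -> (0,8)

Answer: .............
@@...........
.@...........
.@...........
.@...........
.@...........
.@...........
.@...........
.@..@@@@@@...
.@@@@@.......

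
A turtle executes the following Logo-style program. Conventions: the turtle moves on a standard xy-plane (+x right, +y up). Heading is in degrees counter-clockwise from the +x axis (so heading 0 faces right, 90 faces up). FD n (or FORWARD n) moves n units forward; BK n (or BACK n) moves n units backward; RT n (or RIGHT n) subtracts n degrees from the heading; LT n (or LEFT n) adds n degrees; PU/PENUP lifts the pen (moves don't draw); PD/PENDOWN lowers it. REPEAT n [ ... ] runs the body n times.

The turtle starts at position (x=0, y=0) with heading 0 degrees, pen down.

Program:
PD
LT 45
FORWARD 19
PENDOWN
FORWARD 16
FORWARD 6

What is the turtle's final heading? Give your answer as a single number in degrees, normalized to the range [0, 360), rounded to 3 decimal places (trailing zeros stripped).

Executing turtle program step by step:
Start: pos=(0,0), heading=0, pen down
PD: pen down
LT 45: heading 0 -> 45
FD 19: (0,0) -> (13.435,13.435) [heading=45, draw]
PD: pen down
FD 16: (13.435,13.435) -> (24.749,24.749) [heading=45, draw]
FD 6: (24.749,24.749) -> (28.991,28.991) [heading=45, draw]
Final: pos=(28.991,28.991), heading=45, 3 segment(s) drawn

Answer: 45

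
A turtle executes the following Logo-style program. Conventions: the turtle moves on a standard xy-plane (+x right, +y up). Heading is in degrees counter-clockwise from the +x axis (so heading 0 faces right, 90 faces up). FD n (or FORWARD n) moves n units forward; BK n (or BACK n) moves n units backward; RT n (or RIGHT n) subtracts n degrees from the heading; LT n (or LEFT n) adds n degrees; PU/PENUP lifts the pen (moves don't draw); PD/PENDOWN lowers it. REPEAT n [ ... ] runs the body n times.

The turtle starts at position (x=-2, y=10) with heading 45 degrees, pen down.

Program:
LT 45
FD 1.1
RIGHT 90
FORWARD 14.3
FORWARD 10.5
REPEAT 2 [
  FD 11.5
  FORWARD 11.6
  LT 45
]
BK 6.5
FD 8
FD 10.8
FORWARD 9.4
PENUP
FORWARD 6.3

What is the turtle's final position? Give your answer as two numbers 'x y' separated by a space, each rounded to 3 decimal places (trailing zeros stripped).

Answer: 62.234 55.434

Derivation:
Executing turtle program step by step:
Start: pos=(-2,10), heading=45, pen down
LT 45: heading 45 -> 90
FD 1.1: (-2,10) -> (-2,11.1) [heading=90, draw]
RT 90: heading 90 -> 0
FD 14.3: (-2,11.1) -> (12.3,11.1) [heading=0, draw]
FD 10.5: (12.3,11.1) -> (22.8,11.1) [heading=0, draw]
REPEAT 2 [
  -- iteration 1/2 --
  FD 11.5: (22.8,11.1) -> (34.3,11.1) [heading=0, draw]
  FD 11.6: (34.3,11.1) -> (45.9,11.1) [heading=0, draw]
  LT 45: heading 0 -> 45
  -- iteration 2/2 --
  FD 11.5: (45.9,11.1) -> (54.032,19.232) [heading=45, draw]
  FD 11.6: (54.032,19.232) -> (62.234,27.434) [heading=45, draw]
  LT 45: heading 45 -> 90
]
BK 6.5: (62.234,27.434) -> (62.234,20.934) [heading=90, draw]
FD 8: (62.234,20.934) -> (62.234,28.934) [heading=90, draw]
FD 10.8: (62.234,28.934) -> (62.234,39.734) [heading=90, draw]
FD 9.4: (62.234,39.734) -> (62.234,49.134) [heading=90, draw]
PU: pen up
FD 6.3: (62.234,49.134) -> (62.234,55.434) [heading=90, move]
Final: pos=(62.234,55.434), heading=90, 11 segment(s) drawn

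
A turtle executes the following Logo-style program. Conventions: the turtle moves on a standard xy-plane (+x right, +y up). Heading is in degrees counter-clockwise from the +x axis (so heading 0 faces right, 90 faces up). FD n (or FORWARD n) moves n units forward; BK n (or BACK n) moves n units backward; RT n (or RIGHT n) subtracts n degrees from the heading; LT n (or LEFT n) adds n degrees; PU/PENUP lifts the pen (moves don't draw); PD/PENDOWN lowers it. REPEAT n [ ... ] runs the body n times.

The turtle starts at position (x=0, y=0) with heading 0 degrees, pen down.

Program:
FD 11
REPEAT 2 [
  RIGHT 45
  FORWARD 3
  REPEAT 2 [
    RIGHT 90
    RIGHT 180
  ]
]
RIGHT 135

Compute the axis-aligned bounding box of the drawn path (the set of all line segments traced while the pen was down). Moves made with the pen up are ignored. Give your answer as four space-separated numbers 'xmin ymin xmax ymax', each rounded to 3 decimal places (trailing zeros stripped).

Executing turtle program step by step:
Start: pos=(0,0), heading=0, pen down
FD 11: (0,0) -> (11,0) [heading=0, draw]
REPEAT 2 [
  -- iteration 1/2 --
  RT 45: heading 0 -> 315
  FD 3: (11,0) -> (13.121,-2.121) [heading=315, draw]
  REPEAT 2 [
    -- iteration 1/2 --
    RT 90: heading 315 -> 225
    RT 180: heading 225 -> 45
    -- iteration 2/2 --
    RT 90: heading 45 -> 315
    RT 180: heading 315 -> 135
  ]
  -- iteration 2/2 --
  RT 45: heading 135 -> 90
  FD 3: (13.121,-2.121) -> (13.121,0.879) [heading=90, draw]
  REPEAT 2 [
    -- iteration 1/2 --
    RT 90: heading 90 -> 0
    RT 180: heading 0 -> 180
    -- iteration 2/2 --
    RT 90: heading 180 -> 90
    RT 180: heading 90 -> 270
  ]
]
RT 135: heading 270 -> 135
Final: pos=(13.121,0.879), heading=135, 3 segment(s) drawn

Segment endpoints: x in {0, 11, 13.121, 13.121}, y in {-2.121, 0, 0.879}
xmin=0, ymin=-2.121, xmax=13.121, ymax=0.879

Answer: 0 -2.121 13.121 0.879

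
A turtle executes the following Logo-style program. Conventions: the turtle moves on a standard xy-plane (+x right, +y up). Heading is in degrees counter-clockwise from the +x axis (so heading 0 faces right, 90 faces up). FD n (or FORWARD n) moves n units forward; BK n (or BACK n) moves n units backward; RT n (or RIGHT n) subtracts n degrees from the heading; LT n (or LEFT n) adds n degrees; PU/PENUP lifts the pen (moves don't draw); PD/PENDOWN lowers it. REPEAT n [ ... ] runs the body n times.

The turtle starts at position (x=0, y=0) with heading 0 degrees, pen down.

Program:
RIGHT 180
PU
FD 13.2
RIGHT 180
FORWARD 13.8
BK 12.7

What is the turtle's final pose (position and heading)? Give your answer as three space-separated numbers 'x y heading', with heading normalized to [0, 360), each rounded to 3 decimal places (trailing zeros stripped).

Executing turtle program step by step:
Start: pos=(0,0), heading=0, pen down
RT 180: heading 0 -> 180
PU: pen up
FD 13.2: (0,0) -> (-13.2,0) [heading=180, move]
RT 180: heading 180 -> 0
FD 13.8: (-13.2,0) -> (0.6,0) [heading=0, move]
BK 12.7: (0.6,0) -> (-12.1,0) [heading=0, move]
Final: pos=(-12.1,0), heading=0, 0 segment(s) drawn

Answer: -12.1 0 0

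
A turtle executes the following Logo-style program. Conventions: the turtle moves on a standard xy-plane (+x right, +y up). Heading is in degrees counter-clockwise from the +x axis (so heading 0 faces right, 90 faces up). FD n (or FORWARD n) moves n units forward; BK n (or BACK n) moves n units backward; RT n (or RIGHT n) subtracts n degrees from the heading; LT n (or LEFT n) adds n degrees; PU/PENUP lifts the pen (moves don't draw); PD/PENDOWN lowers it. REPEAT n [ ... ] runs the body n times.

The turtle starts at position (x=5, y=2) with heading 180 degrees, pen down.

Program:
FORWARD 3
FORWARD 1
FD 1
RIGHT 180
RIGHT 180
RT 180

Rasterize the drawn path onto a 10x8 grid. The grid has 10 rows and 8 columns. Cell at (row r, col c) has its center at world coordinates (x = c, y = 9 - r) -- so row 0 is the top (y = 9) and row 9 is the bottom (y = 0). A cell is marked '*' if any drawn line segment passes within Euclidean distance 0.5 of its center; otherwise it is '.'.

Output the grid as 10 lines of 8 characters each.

Answer: ........
........
........
........
........
........
........
******..
........
........

Derivation:
Segment 0: (5,2) -> (2,2)
Segment 1: (2,2) -> (1,2)
Segment 2: (1,2) -> (0,2)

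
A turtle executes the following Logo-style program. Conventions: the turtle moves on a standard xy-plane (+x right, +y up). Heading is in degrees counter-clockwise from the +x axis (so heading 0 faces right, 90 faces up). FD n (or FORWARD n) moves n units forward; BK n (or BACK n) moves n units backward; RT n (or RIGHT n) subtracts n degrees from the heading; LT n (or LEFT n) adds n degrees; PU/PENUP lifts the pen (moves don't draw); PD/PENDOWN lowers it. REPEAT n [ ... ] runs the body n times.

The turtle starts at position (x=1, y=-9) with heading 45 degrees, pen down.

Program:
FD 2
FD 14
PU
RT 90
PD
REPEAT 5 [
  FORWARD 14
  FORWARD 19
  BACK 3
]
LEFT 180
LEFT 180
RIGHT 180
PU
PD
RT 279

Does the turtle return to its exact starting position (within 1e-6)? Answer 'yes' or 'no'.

Executing turtle program step by step:
Start: pos=(1,-9), heading=45, pen down
FD 2: (1,-9) -> (2.414,-7.586) [heading=45, draw]
FD 14: (2.414,-7.586) -> (12.314,2.314) [heading=45, draw]
PU: pen up
RT 90: heading 45 -> 315
PD: pen down
REPEAT 5 [
  -- iteration 1/5 --
  FD 14: (12.314,2.314) -> (22.213,-7.586) [heading=315, draw]
  FD 19: (22.213,-7.586) -> (35.648,-21.021) [heading=315, draw]
  BK 3: (35.648,-21.021) -> (33.527,-18.899) [heading=315, draw]
  -- iteration 2/5 --
  FD 14: (33.527,-18.899) -> (43.426,-28.799) [heading=315, draw]
  FD 19: (43.426,-28.799) -> (56.861,-42.234) [heading=315, draw]
  BK 3: (56.861,-42.234) -> (54.74,-40.113) [heading=315, draw]
  -- iteration 3/5 --
  FD 14: (54.74,-40.113) -> (64.64,-50.012) [heading=315, draw]
  FD 19: (64.64,-50.012) -> (78.075,-63.447) [heading=315, draw]
  BK 3: (78.075,-63.447) -> (75.953,-61.326) [heading=315, draw]
  -- iteration 4/5 --
  FD 14: (75.953,-61.326) -> (85.853,-71.225) [heading=315, draw]
  FD 19: (85.853,-71.225) -> (99.288,-84.66) [heading=315, draw]
  BK 3: (99.288,-84.66) -> (97.167,-82.539) [heading=315, draw]
  -- iteration 5/5 --
  FD 14: (97.167,-82.539) -> (107.066,-92.439) [heading=315, draw]
  FD 19: (107.066,-92.439) -> (120.501,-105.874) [heading=315, draw]
  BK 3: (120.501,-105.874) -> (118.38,-103.752) [heading=315, draw]
]
LT 180: heading 315 -> 135
LT 180: heading 135 -> 315
RT 180: heading 315 -> 135
PU: pen up
PD: pen down
RT 279: heading 135 -> 216
Final: pos=(118.38,-103.752), heading=216, 17 segment(s) drawn

Start position: (1, -9)
Final position: (118.38, -103.752)
Distance = 150.851; >= 1e-6 -> NOT closed

Answer: no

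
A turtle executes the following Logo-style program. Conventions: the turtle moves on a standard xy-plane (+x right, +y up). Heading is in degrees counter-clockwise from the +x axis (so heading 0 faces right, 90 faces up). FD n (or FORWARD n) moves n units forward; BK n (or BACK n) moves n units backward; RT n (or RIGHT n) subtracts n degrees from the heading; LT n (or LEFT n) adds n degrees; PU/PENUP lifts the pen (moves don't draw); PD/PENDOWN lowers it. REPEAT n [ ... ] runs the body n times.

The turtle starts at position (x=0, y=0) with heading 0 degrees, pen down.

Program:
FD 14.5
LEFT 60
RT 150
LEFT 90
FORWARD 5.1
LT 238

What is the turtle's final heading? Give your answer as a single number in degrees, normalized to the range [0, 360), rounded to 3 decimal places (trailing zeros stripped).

Answer: 238

Derivation:
Executing turtle program step by step:
Start: pos=(0,0), heading=0, pen down
FD 14.5: (0,0) -> (14.5,0) [heading=0, draw]
LT 60: heading 0 -> 60
RT 150: heading 60 -> 270
LT 90: heading 270 -> 0
FD 5.1: (14.5,0) -> (19.6,0) [heading=0, draw]
LT 238: heading 0 -> 238
Final: pos=(19.6,0), heading=238, 2 segment(s) drawn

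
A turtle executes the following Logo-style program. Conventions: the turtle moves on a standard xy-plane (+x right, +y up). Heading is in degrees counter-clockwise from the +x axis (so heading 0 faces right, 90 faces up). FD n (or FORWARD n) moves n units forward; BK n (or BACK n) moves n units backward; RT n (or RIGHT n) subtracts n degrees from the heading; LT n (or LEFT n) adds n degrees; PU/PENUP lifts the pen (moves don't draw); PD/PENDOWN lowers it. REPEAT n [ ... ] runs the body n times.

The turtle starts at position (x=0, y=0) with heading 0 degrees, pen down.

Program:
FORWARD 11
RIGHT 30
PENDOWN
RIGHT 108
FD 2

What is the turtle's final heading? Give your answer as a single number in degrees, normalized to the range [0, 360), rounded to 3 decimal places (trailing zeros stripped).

Executing turtle program step by step:
Start: pos=(0,0), heading=0, pen down
FD 11: (0,0) -> (11,0) [heading=0, draw]
RT 30: heading 0 -> 330
PD: pen down
RT 108: heading 330 -> 222
FD 2: (11,0) -> (9.514,-1.338) [heading=222, draw]
Final: pos=(9.514,-1.338), heading=222, 2 segment(s) drawn

Answer: 222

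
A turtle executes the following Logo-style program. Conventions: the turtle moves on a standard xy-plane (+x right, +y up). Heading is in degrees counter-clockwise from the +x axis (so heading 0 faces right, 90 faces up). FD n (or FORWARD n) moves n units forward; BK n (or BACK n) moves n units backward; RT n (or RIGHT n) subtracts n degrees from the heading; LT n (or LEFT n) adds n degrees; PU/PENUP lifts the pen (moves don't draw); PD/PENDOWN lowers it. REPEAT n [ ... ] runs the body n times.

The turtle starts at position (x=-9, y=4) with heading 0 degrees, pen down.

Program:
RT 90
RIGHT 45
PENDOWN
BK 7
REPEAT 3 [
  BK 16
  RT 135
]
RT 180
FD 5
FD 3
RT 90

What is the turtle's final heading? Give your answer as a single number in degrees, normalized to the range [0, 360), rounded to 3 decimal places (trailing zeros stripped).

Answer: 270

Derivation:
Executing turtle program step by step:
Start: pos=(-9,4), heading=0, pen down
RT 90: heading 0 -> 270
RT 45: heading 270 -> 225
PD: pen down
BK 7: (-9,4) -> (-4.05,8.95) [heading=225, draw]
REPEAT 3 [
  -- iteration 1/3 --
  BK 16: (-4.05,8.95) -> (7.263,20.263) [heading=225, draw]
  RT 135: heading 225 -> 90
  -- iteration 2/3 --
  BK 16: (7.263,20.263) -> (7.263,4.263) [heading=90, draw]
  RT 135: heading 90 -> 315
  -- iteration 3/3 --
  BK 16: (7.263,4.263) -> (-4.05,15.577) [heading=315, draw]
  RT 135: heading 315 -> 180
]
RT 180: heading 180 -> 0
FD 5: (-4.05,15.577) -> (0.95,15.577) [heading=0, draw]
FD 3: (0.95,15.577) -> (3.95,15.577) [heading=0, draw]
RT 90: heading 0 -> 270
Final: pos=(3.95,15.577), heading=270, 6 segment(s) drawn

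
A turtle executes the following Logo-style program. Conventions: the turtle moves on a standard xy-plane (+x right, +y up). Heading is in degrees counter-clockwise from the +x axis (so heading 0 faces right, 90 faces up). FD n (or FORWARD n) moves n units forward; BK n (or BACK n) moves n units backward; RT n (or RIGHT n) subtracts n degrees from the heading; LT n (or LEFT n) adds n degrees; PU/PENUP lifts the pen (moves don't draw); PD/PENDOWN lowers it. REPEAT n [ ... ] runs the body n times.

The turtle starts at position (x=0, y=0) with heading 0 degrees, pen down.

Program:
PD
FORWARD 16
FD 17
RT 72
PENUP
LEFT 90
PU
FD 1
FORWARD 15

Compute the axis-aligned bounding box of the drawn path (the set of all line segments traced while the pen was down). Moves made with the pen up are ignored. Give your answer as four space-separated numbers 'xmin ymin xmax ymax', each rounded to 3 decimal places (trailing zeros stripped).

Answer: 0 0 33 0

Derivation:
Executing turtle program step by step:
Start: pos=(0,0), heading=0, pen down
PD: pen down
FD 16: (0,0) -> (16,0) [heading=0, draw]
FD 17: (16,0) -> (33,0) [heading=0, draw]
RT 72: heading 0 -> 288
PU: pen up
LT 90: heading 288 -> 18
PU: pen up
FD 1: (33,0) -> (33.951,0.309) [heading=18, move]
FD 15: (33.951,0.309) -> (48.217,4.944) [heading=18, move]
Final: pos=(48.217,4.944), heading=18, 2 segment(s) drawn

Segment endpoints: x in {0, 16, 33}, y in {0}
xmin=0, ymin=0, xmax=33, ymax=0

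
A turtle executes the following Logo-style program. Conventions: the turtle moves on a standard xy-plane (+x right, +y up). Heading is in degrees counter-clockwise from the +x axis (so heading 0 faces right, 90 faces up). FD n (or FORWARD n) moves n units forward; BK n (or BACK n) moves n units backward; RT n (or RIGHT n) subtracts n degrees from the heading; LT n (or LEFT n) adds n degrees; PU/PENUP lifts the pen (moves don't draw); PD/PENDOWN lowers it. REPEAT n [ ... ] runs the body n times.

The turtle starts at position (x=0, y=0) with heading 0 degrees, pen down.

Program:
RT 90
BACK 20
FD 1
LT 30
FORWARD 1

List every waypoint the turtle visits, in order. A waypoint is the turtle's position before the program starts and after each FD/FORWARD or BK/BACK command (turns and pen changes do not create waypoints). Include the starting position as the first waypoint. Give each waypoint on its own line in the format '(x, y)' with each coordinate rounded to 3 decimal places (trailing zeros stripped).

Executing turtle program step by step:
Start: pos=(0,0), heading=0, pen down
RT 90: heading 0 -> 270
BK 20: (0,0) -> (0,20) [heading=270, draw]
FD 1: (0,20) -> (0,19) [heading=270, draw]
LT 30: heading 270 -> 300
FD 1: (0,19) -> (0.5,18.134) [heading=300, draw]
Final: pos=(0.5,18.134), heading=300, 3 segment(s) drawn
Waypoints (4 total):
(0, 0)
(0, 20)
(0, 19)
(0.5, 18.134)

Answer: (0, 0)
(0, 20)
(0, 19)
(0.5, 18.134)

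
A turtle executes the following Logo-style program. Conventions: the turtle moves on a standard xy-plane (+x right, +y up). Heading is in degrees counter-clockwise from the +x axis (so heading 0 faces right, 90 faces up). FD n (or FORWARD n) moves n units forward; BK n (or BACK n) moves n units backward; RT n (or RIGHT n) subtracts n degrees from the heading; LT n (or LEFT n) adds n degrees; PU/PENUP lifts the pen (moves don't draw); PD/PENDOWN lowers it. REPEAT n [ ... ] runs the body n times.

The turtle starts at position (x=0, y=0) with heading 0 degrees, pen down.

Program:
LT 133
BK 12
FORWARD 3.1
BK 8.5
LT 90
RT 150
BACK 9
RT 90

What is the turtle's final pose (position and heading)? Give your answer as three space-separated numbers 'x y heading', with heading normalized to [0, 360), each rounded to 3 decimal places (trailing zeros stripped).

Executing turtle program step by step:
Start: pos=(0,0), heading=0, pen down
LT 133: heading 0 -> 133
BK 12: (0,0) -> (8.184,-8.776) [heading=133, draw]
FD 3.1: (8.184,-8.776) -> (6.07,-6.509) [heading=133, draw]
BK 8.5: (6.07,-6.509) -> (11.867,-12.726) [heading=133, draw]
LT 90: heading 133 -> 223
RT 150: heading 223 -> 73
BK 9: (11.867,-12.726) -> (9.235,-21.332) [heading=73, draw]
RT 90: heading 73 -> 343
Final: pos=(9.235,-21.332), heading=343, 4 segment(s) drawn

Answer: 9.235 -21.332 343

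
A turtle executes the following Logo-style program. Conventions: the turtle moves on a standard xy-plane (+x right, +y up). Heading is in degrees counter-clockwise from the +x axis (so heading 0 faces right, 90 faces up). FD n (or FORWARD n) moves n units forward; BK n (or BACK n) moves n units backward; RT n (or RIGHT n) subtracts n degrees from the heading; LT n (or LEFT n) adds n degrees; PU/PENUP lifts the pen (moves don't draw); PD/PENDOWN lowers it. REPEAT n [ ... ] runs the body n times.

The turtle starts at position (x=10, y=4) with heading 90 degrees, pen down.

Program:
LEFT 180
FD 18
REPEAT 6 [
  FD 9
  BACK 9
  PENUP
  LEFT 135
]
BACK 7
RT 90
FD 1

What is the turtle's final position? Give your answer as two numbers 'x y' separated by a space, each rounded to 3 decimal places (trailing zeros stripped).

Answer: 3 -15

Derivation:
Executing turtle program step by step:
Start: pos=(10,4), heading=90, pen down
LT 180: heading 90 -> 270
FD 18: (10,4) -> (10,-14) [heading=270, draw]
REPEAT 6 [
  -- iteration 1/6 --
  FD 9: (10,-14) -> (10,-23) [heading=270, draw]
  BK 9: (10,-23) -> (10,-14) [heading=270, draw]
  PU: pen up
  LT 135: heading 270 -> 45
  -- iteration 2/6 --
  FD 9: (10,-14) -> (16.364,-7.636) [heading=45, move]
  BK 9: (16.364,-7.636) -> (10,-14) [heading=45, move]
  PU: pen up
  LT 135: heading 45 -> 180
  -- iteration 3/6 --
  FD 9: (10,-14) -> (1,-14) [heading=180, move]
  BK 9: (1,-14) -> (10,-14) [heading=180, move]
  PU: pen up
  LT 135: heading 180 -> 315
  -- iteration 4/6 --
  FD 9: (10,-14) -> (16.364,-20.364) [heading=315, move]
  BK 9: (16.364,-20.364) -> (10,-14) [heading=315, move]
  PU: pen up
  LT 135: heading 315 -> 90
  -- iteration 5/6 --
  FD 9: (10,-14) -> (10,-5) [heading=90, move]
  BK 9: (10,-5) -> (10,-14) [heading=90, move]
  PU: pen up
  LT 135: heading 90 -> 225
  -- iteration 6/6 --
  FD 9: (10,-14) -> (3.636,-20.364) [heading=225, move]
  BK 9: (3.636,-20.364) -> (10,-14) [heading=225, move]
  PU: pen up
  LT 135: heading 225 -> 0
]
BK 7: (10,-14) -> (3,-14) [heading=0, move]
RT 90: heading 0 -> 270
FD 1: (3,-14) -> (3,-15) [heading=270, move]
Final: pos=(3,-15), heading=270, 3 segment(s) drawn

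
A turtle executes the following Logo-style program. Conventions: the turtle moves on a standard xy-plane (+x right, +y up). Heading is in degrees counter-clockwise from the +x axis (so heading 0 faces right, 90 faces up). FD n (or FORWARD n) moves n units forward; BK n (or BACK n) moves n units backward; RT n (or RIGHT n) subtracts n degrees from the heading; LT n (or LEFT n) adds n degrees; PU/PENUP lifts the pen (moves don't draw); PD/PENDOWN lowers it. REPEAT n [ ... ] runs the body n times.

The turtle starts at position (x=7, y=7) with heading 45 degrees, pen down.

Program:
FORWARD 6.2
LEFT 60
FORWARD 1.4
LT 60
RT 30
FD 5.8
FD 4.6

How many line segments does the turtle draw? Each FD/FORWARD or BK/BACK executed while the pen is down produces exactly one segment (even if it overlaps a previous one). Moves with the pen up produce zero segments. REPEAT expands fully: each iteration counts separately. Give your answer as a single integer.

Answer: 4

Derivation:
Executing turtle program step by step:
Start: pos=(7,7), heading=45, pen down
FD 6.2: (7,7) -> (11.384,11.384) [heading=45, draw]
LT 60: heading 45 -> 105
FD 1.4: (11.384,11.384) -> (11.022,12.736) [heading=105, draw]
LT 60: heading 105 -> 165
RT 30: heading 165 -> 135
FD 5.8: (11.022,12.736) -> (6.92,16.838) [heading=135, draw]
FD 4.6: (6.92,16.838) -> (3.668,20.09) [heading=135, draw]
Final: pos=(3.668,20.09), heading=135, 4 segment(s) drawn
Segments drawn: 4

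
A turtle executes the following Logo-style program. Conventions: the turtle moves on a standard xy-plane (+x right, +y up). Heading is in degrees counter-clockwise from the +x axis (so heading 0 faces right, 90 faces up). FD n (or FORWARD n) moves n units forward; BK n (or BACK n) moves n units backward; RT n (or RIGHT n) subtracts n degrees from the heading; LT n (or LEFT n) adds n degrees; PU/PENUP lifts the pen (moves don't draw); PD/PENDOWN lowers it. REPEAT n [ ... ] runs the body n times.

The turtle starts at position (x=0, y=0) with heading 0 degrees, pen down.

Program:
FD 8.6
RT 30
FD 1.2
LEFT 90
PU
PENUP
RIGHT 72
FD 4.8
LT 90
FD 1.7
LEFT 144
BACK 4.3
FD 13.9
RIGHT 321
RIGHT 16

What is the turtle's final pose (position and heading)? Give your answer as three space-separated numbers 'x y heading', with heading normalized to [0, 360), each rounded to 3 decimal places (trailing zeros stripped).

Answer: 7.554 -6.359 245

Derivation:
Executing turtle program step by step:
Start: pos=(0,0), heading=0, pen down
FD 8.6: (0,0) -> (8.6,0) [heading=0, draw]
RT 30: heading 0 -> 330
FD 1.2: (8.6,0) -> (9.639,-0.6) [heading=330, draw]
LT 90: heading 330 -> 60
PU: pen up
PU: pen up
RT 72: heading 60 -> 348
FD 4.8: (9.639,-0.6) -> (14.334,-1.598) [heading=348, move]
LT 90: heading 348 -> 78
FD 1.7: (14.334,-1.598) -> (14.688,0.065) [heading=78, move]
LT 144: heading 78 -> 222
BK 4.3: (14.688,0.065) -> (17.883,2.942) [heading=222, move]
FD 13.9: (17.883,2.942) -> (7.554,-6.359) [heading=222, move]
RT 321: heading 222 -> 261
RT 16: heading 261 -> 245
Final: pos=(7.554,-6.359), heading=245, 2 segment(s) drawn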